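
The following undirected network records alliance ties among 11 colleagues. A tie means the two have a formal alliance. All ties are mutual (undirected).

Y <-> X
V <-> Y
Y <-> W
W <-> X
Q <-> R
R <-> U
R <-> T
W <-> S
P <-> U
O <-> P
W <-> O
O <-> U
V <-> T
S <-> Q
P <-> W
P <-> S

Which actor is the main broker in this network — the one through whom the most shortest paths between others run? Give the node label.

W

Unnormalized betweenness of each node: O:25/12, P:47/12, Q:31/12, R:25/3, S:21/4, T:17/4, U:11/2, V:17/4, W:175/12, X:0, Y:29/4.
W has the largest value, 175/12, making it the main broker — the node through which the most shortest paths run.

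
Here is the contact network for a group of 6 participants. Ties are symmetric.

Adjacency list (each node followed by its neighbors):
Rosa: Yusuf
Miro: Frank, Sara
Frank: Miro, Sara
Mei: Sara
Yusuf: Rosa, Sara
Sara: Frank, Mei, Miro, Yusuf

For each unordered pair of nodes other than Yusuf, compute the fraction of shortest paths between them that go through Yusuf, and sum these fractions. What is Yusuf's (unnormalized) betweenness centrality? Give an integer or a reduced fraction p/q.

4

Pairs whose geodesics pass through Yusuf — Rosa–Sara: 1; Rosa–Frank: 1; Rosa–Mei: 1; Rosa–Miro: 1.
All other pairs contribute 0.
Summing the contributions gives betweenness(Yusuf) = 4.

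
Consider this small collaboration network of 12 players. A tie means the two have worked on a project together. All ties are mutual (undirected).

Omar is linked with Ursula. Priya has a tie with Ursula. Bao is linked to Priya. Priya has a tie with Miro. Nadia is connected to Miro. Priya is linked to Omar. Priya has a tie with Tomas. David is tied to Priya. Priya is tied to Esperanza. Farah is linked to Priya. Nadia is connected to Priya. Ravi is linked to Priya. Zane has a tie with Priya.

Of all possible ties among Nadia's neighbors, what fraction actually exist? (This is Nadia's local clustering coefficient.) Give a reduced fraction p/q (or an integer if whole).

1

Nadia's neighbors: Miro and Priya (k = 2).
Possible neighbor pairs: C(2,2) = 1. Edges among them: Miro–Priya → e = 1.
Clustering(Nadia) = 1/1.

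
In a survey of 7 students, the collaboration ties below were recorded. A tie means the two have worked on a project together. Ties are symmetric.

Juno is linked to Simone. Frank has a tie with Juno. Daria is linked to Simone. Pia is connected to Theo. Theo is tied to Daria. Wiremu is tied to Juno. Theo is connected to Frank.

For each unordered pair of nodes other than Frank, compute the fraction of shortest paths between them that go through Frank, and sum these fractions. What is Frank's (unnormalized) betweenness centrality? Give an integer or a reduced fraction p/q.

4

Pairs whose geodesics pass through Frank — Pia–Wiremu: 1; Pia–Juno: 1; Theo–Wiremu: 1; Theo–Juno: 1.
All other pairs contribute 0.
Summing the contributions gives betweenness(Frank) = 4.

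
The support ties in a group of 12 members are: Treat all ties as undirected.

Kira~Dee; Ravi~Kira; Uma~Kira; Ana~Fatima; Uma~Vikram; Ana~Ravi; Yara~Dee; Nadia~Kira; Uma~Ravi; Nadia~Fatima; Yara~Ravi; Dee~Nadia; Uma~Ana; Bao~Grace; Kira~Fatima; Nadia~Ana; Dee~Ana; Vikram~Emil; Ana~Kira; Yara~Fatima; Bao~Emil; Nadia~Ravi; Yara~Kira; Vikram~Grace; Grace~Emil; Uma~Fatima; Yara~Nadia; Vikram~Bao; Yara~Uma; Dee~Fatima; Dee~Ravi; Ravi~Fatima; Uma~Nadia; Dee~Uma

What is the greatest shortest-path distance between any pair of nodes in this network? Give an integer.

3

Eccentricity of each node (its greatest distance to any other): Ana:3, Bao:3, Dee:3, Emil:3, Fatima:3, Grace:3, Kira:3, Nadia:3, Ravi:3, Uma:2, Vikram:2, Yara:3.
The maximum eccentricity is 3, realized for instance by the pair Emil–Nadia via Emil – Vikram – Uma – Nadia. So the diameter is 3.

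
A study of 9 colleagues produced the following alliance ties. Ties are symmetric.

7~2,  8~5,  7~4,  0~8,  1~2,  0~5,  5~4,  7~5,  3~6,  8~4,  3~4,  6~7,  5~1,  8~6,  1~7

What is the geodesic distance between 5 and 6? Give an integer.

One shortest route is 5 – 7 – 6, which uses 2 edges, and 5 and 6 are not directly tied, so nothing shorter exists. So d(5,6) = 2.

2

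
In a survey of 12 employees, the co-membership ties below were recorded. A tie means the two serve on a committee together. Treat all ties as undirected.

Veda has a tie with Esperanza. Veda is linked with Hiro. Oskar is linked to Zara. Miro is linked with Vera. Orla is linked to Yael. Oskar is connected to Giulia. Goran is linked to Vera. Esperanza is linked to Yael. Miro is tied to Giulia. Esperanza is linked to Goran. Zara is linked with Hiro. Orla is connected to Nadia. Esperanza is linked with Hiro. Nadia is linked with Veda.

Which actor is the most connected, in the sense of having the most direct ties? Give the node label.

Degrees — Esperanza:4, Giulia:2, Goran:2, Hiro:3, Miro:2, Nadia:2, Orla:2, Oskar:2, Veda:3, Vera:2, Yael:2, Zara:2.
The maximum is 4, attained only by Esperanza.

Esperanza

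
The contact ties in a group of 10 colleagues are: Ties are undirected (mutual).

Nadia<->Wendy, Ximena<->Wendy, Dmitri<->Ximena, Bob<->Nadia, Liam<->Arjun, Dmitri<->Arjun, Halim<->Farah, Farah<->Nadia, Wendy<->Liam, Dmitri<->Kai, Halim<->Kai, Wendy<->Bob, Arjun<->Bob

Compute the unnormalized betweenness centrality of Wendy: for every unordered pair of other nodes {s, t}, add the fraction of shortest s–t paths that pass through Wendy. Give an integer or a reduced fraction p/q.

15/2

Pairs whose geodesics pass through Wendy — Ximena–Farah: 1; Ximena–Nadia: 1; Ximena–Bob: 1; Ximena–Liam: 1; Dmitri–Nadia: 1/2; Halim–Liam: 1/2; Farah–Liam: 1; Nadia–Liam: 1; Bob–Liam: 1/2.
All other pairs contribute 0.
Summing the contributions gives betweenness(Wendy) = 15/2.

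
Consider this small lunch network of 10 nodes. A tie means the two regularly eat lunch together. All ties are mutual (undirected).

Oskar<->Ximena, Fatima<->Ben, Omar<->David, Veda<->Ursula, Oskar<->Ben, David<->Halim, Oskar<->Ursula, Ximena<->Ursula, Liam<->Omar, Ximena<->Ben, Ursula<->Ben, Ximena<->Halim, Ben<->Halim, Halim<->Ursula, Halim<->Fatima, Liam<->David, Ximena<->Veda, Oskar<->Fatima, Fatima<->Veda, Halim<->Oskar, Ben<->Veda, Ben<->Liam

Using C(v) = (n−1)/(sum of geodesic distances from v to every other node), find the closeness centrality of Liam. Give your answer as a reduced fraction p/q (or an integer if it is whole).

3/5

Distances from Liam: Ben:1, David:1, Fatima:2, Halim:2, Omar:1, Oskar:2, Ursula:2, Veda:2, Ximena:2. Sum = 15.
n = 10, so closeness = 9/15 = 3/5.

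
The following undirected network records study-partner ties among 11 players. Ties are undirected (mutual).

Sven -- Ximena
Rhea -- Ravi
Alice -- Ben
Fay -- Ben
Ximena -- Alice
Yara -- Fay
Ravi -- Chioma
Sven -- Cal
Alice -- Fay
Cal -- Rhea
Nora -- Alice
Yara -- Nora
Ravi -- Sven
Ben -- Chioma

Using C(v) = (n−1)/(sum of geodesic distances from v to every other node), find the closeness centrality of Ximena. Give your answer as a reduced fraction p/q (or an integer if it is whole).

Distances from Ximena: Alice:1, Ben:2, Cal:2, Chioma:3, Fay:2, Nora:2, Ravi:2, Rhea:3, Sven:1, Yara:3. Sum = 21.
n = 11, so closeness = 10/21.

10/21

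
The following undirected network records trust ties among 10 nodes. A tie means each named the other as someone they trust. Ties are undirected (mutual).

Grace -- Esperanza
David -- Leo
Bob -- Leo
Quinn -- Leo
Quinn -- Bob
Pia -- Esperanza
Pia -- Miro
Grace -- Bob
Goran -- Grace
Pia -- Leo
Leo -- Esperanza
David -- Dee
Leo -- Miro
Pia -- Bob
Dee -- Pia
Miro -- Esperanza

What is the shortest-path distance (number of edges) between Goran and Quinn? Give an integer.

3

One shortest route is Goran – Grace – Bob – Quinn, which uses 3 edges, and at distance 2 from Goran we only reach {Bob, Esperanza}, which does not include Quinn. So d(Goran,Quinn) = 3.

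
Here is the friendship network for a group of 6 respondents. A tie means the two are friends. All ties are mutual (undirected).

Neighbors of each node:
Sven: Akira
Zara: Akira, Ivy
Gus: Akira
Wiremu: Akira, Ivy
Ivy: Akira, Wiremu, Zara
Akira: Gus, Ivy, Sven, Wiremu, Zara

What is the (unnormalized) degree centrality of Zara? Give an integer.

2

Zara is directly tied to Akira and Ivy. That is 2 neighbors, so the degree of Zara is 2.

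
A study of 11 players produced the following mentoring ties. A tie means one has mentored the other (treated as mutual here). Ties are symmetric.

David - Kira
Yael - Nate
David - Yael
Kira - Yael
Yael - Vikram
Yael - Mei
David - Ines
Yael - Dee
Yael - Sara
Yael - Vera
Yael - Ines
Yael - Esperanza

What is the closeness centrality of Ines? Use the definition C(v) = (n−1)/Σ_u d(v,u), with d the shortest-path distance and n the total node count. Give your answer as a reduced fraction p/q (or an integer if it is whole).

Distances from Ines: David:1, Dee:2, Esperanza:2, Kira:2, Mei:2, Nate:2, Sara:2, Vera:2, Vikram:2, Yael:1. Sum = 18.
n = 11, so closeness = 10/18 = 5/9.

5/9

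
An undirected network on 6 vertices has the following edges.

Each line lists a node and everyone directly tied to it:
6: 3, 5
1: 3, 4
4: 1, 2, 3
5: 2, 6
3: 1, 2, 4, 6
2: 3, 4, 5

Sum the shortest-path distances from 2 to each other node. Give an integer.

7

Distances from 2: 1:2, 3:1, 4:1, 5:1, 6:2.
Sum = 2 + 1 + 1 + 1 + 2 = 7.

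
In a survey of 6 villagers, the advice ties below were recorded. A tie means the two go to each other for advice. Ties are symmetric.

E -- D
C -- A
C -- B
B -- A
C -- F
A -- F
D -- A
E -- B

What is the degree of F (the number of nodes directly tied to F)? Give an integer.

2

F is directly tied to A and C. That is 2 neighbors, so the degree of F is 2.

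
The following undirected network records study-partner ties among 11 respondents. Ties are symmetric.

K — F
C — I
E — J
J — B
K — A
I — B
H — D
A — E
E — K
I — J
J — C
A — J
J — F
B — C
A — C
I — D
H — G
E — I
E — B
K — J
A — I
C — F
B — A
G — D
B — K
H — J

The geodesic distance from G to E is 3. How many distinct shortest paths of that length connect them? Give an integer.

2

The shortest distance is 3. The length-3 paths are: G–D–I–E; G–H–J–E.
That gives 2 distinct shortest paths.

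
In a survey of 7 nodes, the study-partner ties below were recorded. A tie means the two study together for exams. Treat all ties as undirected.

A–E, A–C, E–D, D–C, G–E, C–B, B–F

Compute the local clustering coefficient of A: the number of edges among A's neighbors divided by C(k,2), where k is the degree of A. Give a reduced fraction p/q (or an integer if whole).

A's neighbors: C and E (k = 2).
Possible neighbor pairs: C(2,2) = 1. Edges among them: none → e = 0.
Clustering(A) = 0/1.

0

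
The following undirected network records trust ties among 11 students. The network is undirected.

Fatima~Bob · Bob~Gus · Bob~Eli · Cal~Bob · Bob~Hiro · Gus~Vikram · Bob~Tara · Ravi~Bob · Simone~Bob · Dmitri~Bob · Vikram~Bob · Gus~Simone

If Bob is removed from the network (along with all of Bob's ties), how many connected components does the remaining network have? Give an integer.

Without Bob, the remaining ties split the others into: {Dmitri}; {Gus, Simone, Vikram}; {Cal}; {Tara}; {Eli}; {Hiro}; {Fatima}; {Ravi}.
That's 8 separate components.

8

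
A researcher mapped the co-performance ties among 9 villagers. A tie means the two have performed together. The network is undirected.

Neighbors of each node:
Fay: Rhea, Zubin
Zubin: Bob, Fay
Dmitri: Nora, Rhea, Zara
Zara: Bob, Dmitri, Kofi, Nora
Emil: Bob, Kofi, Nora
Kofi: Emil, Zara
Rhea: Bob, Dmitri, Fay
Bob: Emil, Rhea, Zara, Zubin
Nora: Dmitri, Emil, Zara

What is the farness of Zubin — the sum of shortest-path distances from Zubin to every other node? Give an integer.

Distances from Zubin: Bob:1, Dmitri:3, Emil:2, Fay:1, Kofi:3, Nora:3, Rhea:2, Zara:2.
Sum = 1 + 3 + 2 + 1 + 3 + 3 + 2 + 2 = 17.

17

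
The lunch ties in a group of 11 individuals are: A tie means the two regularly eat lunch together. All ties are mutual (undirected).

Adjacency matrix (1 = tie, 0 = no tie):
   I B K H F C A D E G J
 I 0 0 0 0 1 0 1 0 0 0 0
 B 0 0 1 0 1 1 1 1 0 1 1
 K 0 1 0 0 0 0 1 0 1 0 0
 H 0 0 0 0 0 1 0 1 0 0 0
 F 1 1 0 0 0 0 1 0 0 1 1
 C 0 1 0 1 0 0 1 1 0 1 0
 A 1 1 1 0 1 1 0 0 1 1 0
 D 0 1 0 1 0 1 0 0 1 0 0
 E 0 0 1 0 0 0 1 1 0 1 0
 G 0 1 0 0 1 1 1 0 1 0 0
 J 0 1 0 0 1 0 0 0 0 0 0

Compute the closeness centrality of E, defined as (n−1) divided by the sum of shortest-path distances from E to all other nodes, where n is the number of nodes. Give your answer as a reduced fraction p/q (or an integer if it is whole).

10/17

Distances from E: A:1, B:2, C:2, D:1, F:2, G:1, H:2, I:2, J:3, K:1. Sum = 17.
n = 11, so closeness = 10/17.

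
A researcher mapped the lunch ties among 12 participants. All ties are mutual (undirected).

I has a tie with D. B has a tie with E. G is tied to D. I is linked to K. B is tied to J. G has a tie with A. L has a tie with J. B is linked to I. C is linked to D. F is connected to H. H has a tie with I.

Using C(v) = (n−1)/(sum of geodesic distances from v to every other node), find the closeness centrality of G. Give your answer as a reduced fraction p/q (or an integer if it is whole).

Distances from G: A:1, B:3, C:2, D:1, E:4, F:4, H:3, I:2, J:4, K:3, L:5. Sum = 32.
n = 12, so closeness = 11/32.

11/32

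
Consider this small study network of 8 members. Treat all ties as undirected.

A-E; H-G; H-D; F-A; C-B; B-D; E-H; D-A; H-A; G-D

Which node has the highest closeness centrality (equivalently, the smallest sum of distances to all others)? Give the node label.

Farness (sum of distances to all others) for each node — A:11, B:14, C:20, D:10, E:15, F:17, G:14, H:11.
The smallest farness is 10, for D, so D has the highest closeness.

D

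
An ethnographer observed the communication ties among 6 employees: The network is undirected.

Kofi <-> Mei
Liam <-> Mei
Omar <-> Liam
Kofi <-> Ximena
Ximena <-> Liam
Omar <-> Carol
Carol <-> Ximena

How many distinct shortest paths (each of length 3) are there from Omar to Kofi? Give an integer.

The shortest distance is 3. The length-3 paths are: Omar–Carol–Ximena–Kofi; Omar–Liam–Ximena–Kofi; Omar–Liam–Mei–Kofi.
That gives 3 distinct shortest paths.

3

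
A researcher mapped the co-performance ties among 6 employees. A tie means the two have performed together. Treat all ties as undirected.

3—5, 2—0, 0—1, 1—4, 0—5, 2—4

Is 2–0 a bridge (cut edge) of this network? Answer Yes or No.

Even without that edge, 2 still reaches 0 via 2 – 4 – 1 – 0, so the network stays connected. Not a bridge.

No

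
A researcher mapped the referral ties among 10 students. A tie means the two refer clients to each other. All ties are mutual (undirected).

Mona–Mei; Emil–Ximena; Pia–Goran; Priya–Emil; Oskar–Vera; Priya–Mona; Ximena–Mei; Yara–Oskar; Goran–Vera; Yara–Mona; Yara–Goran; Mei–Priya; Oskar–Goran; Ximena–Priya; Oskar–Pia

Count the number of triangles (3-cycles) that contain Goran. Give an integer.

3

Goran's neighbors: Oskar, Pia, Vera, and Yara.
Neighbor pairs that are themselves tied: Goran–Oskar–Pia; Goran–Oskar–Vera; Goran–Oskar–Yara. Each forms one triangle with Goran, for 3 in total.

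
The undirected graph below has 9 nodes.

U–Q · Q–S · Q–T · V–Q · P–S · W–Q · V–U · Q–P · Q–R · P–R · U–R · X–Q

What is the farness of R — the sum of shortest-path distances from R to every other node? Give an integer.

Distances from R: P:1, Q:1, S:2, T:2, U:1, V:2, W:2, X:2.
Sum = 1 + 1 + 2 + 2 + 1 + 2 + 2 + 2 = 13.

13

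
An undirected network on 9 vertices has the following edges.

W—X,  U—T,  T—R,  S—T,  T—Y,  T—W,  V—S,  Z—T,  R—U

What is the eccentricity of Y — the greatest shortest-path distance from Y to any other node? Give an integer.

3

Distances from Y: R:2, S:2, T:1, U:2, V:3, W:2, X:3, Z:2.
The largest is 3 (to V and X), so the eccentricity of Y is 3.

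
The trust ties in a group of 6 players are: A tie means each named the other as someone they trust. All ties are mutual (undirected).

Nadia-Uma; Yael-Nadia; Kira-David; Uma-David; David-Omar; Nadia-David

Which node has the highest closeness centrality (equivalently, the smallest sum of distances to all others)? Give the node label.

David

Farness (sum of distances to all others) for each node — David:6, Kira:10, Nadia:7, Omar:10, Uma:8, Yael:11.
The smallest farness is 6, for David, so David has the highest closeness.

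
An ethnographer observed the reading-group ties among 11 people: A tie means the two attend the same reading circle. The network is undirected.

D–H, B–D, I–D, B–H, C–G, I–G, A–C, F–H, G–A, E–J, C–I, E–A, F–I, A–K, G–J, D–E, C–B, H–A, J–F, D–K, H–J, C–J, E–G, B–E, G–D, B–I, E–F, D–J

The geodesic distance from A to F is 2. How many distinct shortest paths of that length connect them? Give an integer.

2

The shortest distance is 2. The length-2 paths are: A–H–F; A–E–F.
That gives 2 distinct shortest paths.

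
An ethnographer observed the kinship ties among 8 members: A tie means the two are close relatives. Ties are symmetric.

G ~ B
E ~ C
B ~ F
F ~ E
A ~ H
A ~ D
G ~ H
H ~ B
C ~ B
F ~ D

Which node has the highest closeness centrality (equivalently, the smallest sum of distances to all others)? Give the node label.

B

Farness (sum of distances to all others) for each node — A:14, B:10, C:14, D:14, E:15, F:11, G:14, H:12.
The smallest farness is 10, for B, so B has the highest closeness.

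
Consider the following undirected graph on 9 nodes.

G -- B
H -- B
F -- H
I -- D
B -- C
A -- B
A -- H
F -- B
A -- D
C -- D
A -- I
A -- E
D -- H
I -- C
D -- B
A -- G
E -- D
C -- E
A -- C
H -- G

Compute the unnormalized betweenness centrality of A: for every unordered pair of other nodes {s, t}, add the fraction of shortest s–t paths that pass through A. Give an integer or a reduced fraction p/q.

179/30

Pairs whose geodesics pass through A — I–F: 2/5; I–H: 1/2; I–E: 1/3; I–B: 1/3; I–G: 1; F–E: 2/5; D–G: 1/3; H–C: 1/3; H–E: 1/2; C–G: 1/2; E–B: 1/3; E–G: 1.
All other pairs contribute 0.
Summing the contributions gives betweenness(A) = 179/30.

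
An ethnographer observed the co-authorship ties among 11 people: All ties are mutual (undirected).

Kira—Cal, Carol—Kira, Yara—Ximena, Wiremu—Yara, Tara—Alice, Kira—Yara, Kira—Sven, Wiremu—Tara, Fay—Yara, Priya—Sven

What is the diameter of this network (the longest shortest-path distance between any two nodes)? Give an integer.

Eccentricity of each node (its greatest distance to any other): Alice:6, Cal:5, Carol:5, Fay:4, Kira:4, Priya:6, Sven:5, Tara:5, Wiremu:4, Ximena:4, Yara:3.
The maximum eccentricity is 6, realized for instance by the pair Alice–Priya via Alice – Tara – Wiremu – Yara – Kira – Sven – Priya. So the diameter is 6.

6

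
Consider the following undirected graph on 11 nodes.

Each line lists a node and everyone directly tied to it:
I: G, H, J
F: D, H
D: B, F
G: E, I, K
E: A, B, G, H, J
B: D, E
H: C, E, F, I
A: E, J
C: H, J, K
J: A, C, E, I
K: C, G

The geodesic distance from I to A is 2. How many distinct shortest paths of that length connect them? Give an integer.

1

The shortest distance is 2, and the only length-2 path is I–J–A. So there is exactly 1 shortest path.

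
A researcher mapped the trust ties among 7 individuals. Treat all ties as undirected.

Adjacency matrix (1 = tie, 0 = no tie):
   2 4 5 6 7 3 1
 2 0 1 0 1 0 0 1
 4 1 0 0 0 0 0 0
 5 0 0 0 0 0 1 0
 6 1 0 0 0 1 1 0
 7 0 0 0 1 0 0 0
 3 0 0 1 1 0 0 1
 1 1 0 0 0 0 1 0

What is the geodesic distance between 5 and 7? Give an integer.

3

One shortest route is 5 – 3 – 6 – 7, which uses 3 edges, and at distance 2 from 5 we only reach {1, 6}, which does not include 7. So d(5,7) = 3.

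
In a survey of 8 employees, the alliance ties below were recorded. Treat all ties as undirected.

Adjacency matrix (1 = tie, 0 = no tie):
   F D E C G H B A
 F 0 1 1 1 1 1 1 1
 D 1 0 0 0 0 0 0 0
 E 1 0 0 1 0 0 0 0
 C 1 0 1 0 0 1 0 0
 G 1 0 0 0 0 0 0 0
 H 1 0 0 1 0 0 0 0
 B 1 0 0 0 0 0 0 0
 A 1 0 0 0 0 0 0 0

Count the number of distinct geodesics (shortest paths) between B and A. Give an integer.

The shortest distance is 2, and the only length-2 path is B–F–A. So there is exactly 1 shortest path.

1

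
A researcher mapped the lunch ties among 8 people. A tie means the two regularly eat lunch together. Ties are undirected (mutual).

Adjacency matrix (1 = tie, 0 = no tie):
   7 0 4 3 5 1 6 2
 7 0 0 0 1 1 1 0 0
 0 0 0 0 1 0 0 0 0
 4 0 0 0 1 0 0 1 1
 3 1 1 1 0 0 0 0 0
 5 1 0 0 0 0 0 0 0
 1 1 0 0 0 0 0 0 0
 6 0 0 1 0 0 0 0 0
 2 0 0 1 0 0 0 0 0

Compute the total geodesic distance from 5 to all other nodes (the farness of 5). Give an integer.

Distances from 5: 0:3, 1:2, 2:4, 3:2, 4:3, 6:4, 7:1.
Sum = 3 + 2 + 4 + 2 + 3 + 4 + 1 = 19.

19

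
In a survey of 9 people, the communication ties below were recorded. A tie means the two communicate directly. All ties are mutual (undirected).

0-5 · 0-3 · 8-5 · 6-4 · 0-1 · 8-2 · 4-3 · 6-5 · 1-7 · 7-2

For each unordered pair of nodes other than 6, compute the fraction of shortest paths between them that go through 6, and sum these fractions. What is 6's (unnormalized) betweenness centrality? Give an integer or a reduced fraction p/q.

3

Pairs whose geodesics pass through 6 — 2–4: 1; 8–4: 1; 5–4: 1.
All other pairs contribute 0.
Summing the contributions gives betweenness(6) = 3.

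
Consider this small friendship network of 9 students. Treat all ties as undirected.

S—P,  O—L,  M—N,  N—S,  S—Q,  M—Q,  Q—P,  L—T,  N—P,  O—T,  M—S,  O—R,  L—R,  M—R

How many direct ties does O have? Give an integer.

O is directly tied to L, R, and T. That is 3 neighbors, so the degree of O is 3.

3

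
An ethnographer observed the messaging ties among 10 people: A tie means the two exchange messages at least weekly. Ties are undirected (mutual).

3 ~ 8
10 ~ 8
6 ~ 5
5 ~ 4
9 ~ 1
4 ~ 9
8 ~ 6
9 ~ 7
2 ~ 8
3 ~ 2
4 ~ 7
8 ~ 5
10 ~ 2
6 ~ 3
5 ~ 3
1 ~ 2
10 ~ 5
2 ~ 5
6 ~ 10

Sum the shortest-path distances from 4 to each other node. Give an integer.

Distances from 4: 1:2, 2:2, 3:2, 5:1, 6:2, 7:1, 8:2, 9:1, 10:2.
Sum = 2 + 2 + 2 + 1 + 2 + 1 + 2 + 1 + 2 = 15.

15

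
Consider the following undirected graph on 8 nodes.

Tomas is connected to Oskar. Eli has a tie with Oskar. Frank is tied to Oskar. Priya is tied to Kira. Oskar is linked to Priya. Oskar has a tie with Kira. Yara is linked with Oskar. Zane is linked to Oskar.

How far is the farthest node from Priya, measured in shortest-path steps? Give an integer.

2

Distances from Priya: Eli:2, Frank:2, Kira:1, Oskar:1, Tomas:2, Yara:2, Zane:2.
The largest is 2 (to Frank, Eli, Tomas, Zane, and Yara), so the eccentricity of Priya is 2.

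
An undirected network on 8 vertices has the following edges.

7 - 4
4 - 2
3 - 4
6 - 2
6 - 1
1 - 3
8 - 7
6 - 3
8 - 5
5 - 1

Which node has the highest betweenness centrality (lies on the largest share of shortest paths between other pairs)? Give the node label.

4

Unnormalized betweenness of each node: 1:5, 2:1, 3:3, 4:11/2, 5:3, 6:5/2, 7:3, 8:2.
4 has the largest value, 11/2, making it the main broker — the node through which the most shortest paths run.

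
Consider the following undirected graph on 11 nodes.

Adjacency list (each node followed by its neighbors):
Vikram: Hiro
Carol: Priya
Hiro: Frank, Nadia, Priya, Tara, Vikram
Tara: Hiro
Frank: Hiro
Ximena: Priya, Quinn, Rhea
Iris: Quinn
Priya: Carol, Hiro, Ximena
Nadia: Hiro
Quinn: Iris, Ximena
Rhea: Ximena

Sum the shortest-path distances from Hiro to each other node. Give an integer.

Distances from Hiro: Carol:2, Frank:1, Iris:4, Nadia:1, Priya:1, Quinn:3, Rhea:3, Tara:1, Vikram:1, Ximena:2.
Sum = 2 + 1 + 4 + 1 + 1 + 3 + 3 + 1 + 1 + 2 = 19.

19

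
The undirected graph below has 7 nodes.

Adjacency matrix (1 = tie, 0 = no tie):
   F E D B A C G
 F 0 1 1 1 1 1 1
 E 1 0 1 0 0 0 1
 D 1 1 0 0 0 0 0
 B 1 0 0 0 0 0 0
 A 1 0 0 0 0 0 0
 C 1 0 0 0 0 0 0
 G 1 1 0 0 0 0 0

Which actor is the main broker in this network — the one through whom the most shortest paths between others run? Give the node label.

Unnormalized betweenness of each node: A:0, B:0, C:0, D:0, E:1/2, F:25/2, G:0.
F has the largest value, 25/2, making it the main broker — the node through which the most shortest paths run.

F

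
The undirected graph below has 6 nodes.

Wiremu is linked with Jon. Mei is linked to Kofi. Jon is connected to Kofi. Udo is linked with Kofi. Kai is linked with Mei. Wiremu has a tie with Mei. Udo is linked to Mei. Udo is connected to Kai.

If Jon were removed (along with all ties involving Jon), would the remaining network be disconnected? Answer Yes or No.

Even without Jon, every remaining node can still reach every other (the residual graph is connected), so Jon is not a cut vertex.

No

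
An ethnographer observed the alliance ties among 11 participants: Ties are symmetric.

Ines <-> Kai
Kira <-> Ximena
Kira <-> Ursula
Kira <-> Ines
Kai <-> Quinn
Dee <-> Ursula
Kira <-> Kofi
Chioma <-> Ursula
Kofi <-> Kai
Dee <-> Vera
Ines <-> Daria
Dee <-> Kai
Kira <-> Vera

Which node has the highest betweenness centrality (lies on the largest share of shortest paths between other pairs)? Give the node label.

Kira

Unnormalized betweenness of each node: Chioma:0, Daria:0, Dee:7, Ines:11, Kai:13, Kira:20, Kofi:2, Quinn:0, Ursula:10, Vera:1, Ximena:0.
Kira has the largest value, 20, making it the main broker — the node through which the most shortest paths run.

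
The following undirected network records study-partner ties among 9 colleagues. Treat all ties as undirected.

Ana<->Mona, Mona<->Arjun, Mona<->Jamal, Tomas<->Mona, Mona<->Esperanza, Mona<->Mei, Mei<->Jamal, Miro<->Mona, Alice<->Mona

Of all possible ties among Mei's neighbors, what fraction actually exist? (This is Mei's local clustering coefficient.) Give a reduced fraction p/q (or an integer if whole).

Mei's neighbors: Jamal and Mona (k = 2).
Possible neighbor pairs: C(2,2) = 1. Edges among them: Jamal–Mona → e = 1.
Clustering(Mei) = 1/1.

1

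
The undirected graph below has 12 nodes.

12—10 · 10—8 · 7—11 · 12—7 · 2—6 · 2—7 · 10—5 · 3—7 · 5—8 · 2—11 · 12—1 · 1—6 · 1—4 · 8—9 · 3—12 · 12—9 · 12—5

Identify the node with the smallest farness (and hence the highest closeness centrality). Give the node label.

12

Farness (sum of distances to all others) for each node — 1:21, 2:25, 3:23, 4:31, 5:23, 6:26, 7:20, 8:30, 9:24, 10:23, 11:28, 12:16.
The smallest farness is 16, for 12, so 12 has the highest closeness.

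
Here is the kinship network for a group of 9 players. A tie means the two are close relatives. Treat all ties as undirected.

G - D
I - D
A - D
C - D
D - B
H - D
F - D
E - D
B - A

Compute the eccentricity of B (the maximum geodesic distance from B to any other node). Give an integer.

2

Distances from B: A:1, C:2, D:1, E:2, F:2, G:2, H:2, I:2.
The largest is 2 (to C, I, G, E, F, and H), so the eccentricity of B is 2.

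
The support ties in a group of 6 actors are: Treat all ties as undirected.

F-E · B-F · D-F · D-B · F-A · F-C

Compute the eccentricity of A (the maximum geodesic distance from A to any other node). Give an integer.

Distances from A: B:2, C:2, D:2, E:2, F:1.
The largest is 2 (to B, C, D, and E), so the eccentricity of A is 2.

2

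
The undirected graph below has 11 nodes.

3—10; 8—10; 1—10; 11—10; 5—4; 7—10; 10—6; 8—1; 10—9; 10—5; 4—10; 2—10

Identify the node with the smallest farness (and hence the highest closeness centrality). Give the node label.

10

Farness (sum of distances to all others) for each node — 1:18, 2:19, 3:19, 4:18, 5:18, 6:19, 7:19, 8:18, 9:19, 10:10, 11:19.
The smallest farness is 10, for 10, so 10 has the highest closeness.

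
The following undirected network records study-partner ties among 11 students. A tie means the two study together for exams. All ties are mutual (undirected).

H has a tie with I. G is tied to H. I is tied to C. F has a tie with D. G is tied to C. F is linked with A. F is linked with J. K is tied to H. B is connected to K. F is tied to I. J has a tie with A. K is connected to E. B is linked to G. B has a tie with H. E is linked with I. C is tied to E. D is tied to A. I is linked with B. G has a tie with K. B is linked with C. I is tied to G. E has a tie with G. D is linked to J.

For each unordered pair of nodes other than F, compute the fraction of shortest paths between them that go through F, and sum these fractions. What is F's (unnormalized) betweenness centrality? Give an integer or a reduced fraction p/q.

21

Pairs whose geodesics pass through F — D–K: 4/4; D–E: 1; D–C: 1; D–H: 1; D–B: 1; D–G: 1; D–I: 1; A–K: 4/4; A–E: 1; A–C: 1; A–H: 1; A–B: 1; A–G: 1; A–I: 1 … (+7 more pairs).
All other pairs contribute 0.
Summing the contributions gives betweenness(F) = 21.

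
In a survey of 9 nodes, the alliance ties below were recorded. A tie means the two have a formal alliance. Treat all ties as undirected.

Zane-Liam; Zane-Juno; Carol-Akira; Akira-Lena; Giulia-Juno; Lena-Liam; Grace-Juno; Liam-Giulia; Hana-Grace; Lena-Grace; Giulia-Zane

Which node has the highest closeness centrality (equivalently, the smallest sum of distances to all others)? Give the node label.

Lena

Farness (sum of distances to all others) for each node — Akira:18, Carol:25, Giulia:17, Grace:14, Hana:21, Juno:16, Lena:13, Liam:15, Zane:17.
The smallest farness is 13, for Lena, so Lena has the highest closeness.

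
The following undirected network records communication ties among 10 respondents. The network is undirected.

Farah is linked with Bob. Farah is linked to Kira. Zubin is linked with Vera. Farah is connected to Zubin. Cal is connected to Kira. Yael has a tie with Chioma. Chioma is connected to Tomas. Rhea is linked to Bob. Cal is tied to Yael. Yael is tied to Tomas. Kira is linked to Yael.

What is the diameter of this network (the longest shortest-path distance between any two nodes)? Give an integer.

5

Eccentricity of each node (its greatest distance to any other): Bob:4, Cal:4, Chioma:5, Farah:3, Kira:3, Rhea:5, Tomas:5, Vera:5, Yael:4, Zubin:4.
The maximum eccentricity is 5, realized for instance by the pair Rhea–Chioma via Rhea – Bob – Farah – Kira – Yael – Chioma. So the diameter is 5.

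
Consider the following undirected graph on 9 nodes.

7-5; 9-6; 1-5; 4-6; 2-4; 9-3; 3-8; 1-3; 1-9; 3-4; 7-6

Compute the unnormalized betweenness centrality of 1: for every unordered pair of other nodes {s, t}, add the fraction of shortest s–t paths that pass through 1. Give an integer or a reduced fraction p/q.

14/3

Pairs whose geodesics pass through 1 — 2–5: 1/2; 5–9: 1; 5–3: 1; 5–8: 1; 5–4: 1/2; 3–7: 1/3; 7–8: 1/3.
All other pairs contribute 0.
Summing the contributions gives betweenness(1) = 14/3.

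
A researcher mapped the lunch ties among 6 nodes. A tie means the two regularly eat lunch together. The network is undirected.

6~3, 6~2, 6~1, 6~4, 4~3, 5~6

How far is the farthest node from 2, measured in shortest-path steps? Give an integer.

Distances from 2: 1:2, 3:2, 4:2, 5:2, 6:1.
The largest is 2 (to 3, 5, 1, and 4), so the eccentricity of 2 is 2.

2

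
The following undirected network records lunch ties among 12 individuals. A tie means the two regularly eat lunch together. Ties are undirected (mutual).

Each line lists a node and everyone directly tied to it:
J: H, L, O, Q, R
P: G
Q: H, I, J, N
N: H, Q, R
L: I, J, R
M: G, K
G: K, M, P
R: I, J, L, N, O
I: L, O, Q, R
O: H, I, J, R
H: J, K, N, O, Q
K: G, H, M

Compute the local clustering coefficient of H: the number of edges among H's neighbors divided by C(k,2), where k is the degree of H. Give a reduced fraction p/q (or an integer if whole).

3/10

H's neighbors: J, K, N, O, and Q (k = 5).
Possible neighbor pairs: C(5,2) = 10. Edges among them: J–O, J–Q, N–Q → e = 3.
Clustering(H) = 3/10.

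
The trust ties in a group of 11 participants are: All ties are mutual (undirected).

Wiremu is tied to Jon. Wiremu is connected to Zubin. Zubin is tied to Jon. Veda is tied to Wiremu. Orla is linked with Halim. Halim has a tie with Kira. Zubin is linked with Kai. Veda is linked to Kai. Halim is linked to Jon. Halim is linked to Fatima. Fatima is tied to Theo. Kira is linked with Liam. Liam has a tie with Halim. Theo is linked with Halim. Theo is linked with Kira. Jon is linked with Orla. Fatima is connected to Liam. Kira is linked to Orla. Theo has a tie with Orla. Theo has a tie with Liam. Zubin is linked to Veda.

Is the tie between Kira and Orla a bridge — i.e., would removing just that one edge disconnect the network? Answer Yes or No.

Even without that edge, Kira still reaches Orla via Kira – Theo – Orla, so the network stays connected. Not a bridge.

No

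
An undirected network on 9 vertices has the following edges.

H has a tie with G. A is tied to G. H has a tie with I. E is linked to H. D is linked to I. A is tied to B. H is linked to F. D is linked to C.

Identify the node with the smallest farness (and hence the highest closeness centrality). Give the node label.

H

Farness (sum of distances to all others) for each node — A:22, B:29, C:29, D:22, E:21, F:21, G:17, H:14, I:17.
The smallest farness is 14, for H, so H has the highest closeness.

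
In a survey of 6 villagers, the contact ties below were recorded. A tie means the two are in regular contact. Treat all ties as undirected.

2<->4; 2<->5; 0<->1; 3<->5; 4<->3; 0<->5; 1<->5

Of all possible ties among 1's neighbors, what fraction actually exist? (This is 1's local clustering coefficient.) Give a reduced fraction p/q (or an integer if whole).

1

1's neighbors: 0 and 5 (k = 2).
Possible neighbor pairs: C(2,2) = 1. Edges among them: 0–5 → e = 1.
Clustering(1) = 1/1.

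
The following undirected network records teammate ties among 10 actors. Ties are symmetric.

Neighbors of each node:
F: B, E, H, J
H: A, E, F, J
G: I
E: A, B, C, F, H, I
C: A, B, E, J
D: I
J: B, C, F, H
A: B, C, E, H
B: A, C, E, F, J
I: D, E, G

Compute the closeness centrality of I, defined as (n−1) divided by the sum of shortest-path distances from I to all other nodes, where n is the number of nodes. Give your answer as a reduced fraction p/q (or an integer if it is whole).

Distances from I: A:2, B:2, C:2, D:1, E:1, F:2, G:1, H:2, J:3. Sum = 16.
n = 10, so closeness = 9/16.

9/16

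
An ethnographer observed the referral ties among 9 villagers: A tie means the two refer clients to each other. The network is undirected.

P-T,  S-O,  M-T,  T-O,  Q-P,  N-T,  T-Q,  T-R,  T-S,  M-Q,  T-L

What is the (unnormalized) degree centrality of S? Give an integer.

S is directly tied to O and T. That is 2 neighbors, so the degree of S is 2.

2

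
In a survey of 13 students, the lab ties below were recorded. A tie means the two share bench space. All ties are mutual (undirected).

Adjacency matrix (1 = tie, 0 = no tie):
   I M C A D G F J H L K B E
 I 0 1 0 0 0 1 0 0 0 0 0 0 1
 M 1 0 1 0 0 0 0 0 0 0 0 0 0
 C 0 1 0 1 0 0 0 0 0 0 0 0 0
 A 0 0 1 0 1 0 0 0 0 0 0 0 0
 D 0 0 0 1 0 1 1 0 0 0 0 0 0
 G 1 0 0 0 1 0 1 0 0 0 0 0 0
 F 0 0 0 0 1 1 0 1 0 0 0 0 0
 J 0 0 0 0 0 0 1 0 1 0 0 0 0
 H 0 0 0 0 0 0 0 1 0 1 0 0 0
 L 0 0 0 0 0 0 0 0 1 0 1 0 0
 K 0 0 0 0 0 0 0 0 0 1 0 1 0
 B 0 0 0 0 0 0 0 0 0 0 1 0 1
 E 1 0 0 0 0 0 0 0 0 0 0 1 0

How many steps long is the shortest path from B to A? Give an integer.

One shortest route is B – E – I – M – C – A, which uses 5 edges, and at distance 4 from B we only reach {C, D, F, J}, which does not include A. So d(B,A) = 5.

5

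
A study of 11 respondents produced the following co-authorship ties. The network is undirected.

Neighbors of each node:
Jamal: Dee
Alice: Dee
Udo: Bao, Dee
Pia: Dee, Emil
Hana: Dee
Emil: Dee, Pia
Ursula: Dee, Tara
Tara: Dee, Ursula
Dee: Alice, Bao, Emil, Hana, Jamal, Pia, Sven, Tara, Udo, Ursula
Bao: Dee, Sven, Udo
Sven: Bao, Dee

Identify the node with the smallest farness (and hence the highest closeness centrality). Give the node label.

Farness (sum of distances to all others) for each node — Alice:19, Bao:17, Dee:10, Emil:18, Hana:19, Jamal:19, Pia:18, Sven:18, Tara:18, Udo:18, Ursula:18.
The smallest farness is 10, for Dee, so Dee has the highest closeness.

Dee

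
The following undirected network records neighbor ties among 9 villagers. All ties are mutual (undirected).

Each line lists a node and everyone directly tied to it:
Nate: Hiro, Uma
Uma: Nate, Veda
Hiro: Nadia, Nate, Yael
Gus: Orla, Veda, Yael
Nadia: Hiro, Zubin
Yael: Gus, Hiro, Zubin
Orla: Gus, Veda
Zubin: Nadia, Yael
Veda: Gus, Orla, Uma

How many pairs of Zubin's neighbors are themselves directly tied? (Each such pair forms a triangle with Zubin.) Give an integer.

Zubin's neighbors are Nadia and Yael, but none of them are tied to each other, so no triangle contains Zubin.

0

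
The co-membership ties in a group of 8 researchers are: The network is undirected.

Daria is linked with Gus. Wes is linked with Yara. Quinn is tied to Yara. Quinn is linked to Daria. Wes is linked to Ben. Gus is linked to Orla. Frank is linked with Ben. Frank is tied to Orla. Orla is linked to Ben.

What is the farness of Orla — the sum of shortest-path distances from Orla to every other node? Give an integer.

Distances from Orla: Ben:1, Daria:2, Frank:1, Gus:1, Quinn:3, Wes:2, Yara:3.
Sum = 1 + 2 + 1 + 1 + 3 + 2 + 3 = 13.

13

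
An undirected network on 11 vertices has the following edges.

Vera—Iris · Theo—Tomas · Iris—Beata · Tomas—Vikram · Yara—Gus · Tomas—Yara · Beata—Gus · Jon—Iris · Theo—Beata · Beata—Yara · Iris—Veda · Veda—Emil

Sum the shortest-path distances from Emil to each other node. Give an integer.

35

Distances from Emil: Beata:3, Gus:4, Iris:2, Jon:3, Theo:4, Tomas:5, Veda:1, Vera:3, Vikram:6, Yara:4.
Sum = 3 + 4 + 2 + 3 + 4 + 5 + 1 + 3 + 6 + 4 = 35.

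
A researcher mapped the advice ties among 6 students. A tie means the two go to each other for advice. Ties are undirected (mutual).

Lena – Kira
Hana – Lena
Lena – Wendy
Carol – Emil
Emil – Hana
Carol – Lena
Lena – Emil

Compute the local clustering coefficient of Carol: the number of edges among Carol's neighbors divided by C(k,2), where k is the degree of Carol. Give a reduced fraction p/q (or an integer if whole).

1

Carol's neighbors: Emil and Lena (k = 2).
Possible neighbor pairs: C(2,2) = 1. Edges among them: Emil–Lena → e = 1.
Clustering(Carol) = 1/1.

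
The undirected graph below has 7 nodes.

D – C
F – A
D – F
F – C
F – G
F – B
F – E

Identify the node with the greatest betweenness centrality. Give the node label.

Unnormalized betweenness of each node: A:0, B:0, C:0, D:0, E:0, F:14, G:0.
F has the largest value, 14, making it the main broker — the node through which the most shortest paths run.

F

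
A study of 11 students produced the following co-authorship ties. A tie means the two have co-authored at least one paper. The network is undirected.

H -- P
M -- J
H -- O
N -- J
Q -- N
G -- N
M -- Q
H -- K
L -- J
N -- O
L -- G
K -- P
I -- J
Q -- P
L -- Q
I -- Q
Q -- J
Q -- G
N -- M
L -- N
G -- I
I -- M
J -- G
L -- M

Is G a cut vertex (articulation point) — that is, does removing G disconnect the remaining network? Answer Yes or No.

Even without G, every remaining node can still reach every other (the residual graph is connected), so G is not a cut vertex.

No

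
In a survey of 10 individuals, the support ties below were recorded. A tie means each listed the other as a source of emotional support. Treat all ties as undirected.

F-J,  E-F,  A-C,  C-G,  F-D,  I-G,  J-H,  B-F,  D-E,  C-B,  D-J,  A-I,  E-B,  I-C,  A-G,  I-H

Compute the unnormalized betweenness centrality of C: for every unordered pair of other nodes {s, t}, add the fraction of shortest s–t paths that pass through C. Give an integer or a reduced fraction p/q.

Pairs whose geodesics pass through C — H–B: 1/2; E–A: 1; E–I: 1; E–G: 1; B–A: 1; B–I: 1; B–G: 1; F–A: 1; F–I: 1/2; F–G: 1; D–A: 2/3; D–G: 2/3.
All other pairs contribute 0.
Summing the contributions gives betweenness(C) = 31/3.

31/3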